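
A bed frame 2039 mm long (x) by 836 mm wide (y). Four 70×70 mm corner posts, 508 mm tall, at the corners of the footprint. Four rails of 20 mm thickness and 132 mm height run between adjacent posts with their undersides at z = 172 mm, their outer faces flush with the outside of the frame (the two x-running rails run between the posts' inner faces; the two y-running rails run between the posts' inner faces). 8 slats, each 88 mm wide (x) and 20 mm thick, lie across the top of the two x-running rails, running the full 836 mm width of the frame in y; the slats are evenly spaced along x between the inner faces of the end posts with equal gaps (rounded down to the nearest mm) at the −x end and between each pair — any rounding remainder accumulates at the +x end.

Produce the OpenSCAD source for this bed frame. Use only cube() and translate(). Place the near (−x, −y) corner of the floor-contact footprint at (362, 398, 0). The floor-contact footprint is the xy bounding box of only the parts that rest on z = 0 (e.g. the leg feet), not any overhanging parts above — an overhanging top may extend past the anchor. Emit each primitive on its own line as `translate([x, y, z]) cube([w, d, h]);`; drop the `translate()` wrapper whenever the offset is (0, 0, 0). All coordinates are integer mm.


// slat z = rail_z + rail_h = 172 + 132 = 304
// slat gap = ⌊(1899 − 8·88) / 9⌋ = 132
translate([362, 398, 0]) cube([70, 70, 508]);
translate([362, 1164, 0]) cube([70, 70, 508]);
translate([2331, 398, 0]) cube([70, 70, 508]);
translate([2331, 1164, 0]) cube([70, 70, 508]);
translate([432, 398, 172]) cube([1899, 20, 132]);
translate([432, 1214, 172]) cube([1899, 20, 132]);
translate([362, 468, 172]) cube([20, 696, 132]);
translate([2381, 468, 172]) cube([20, 696, 132]);
translate([564, 398, 304]) cube([88, 836, 20]);
translate([784, 398, 304]) cube([88, 836, 20]);
translate([1004, 398, 304]) cube([88, 836, 20]);
translate([1224, 398, 304]) cube([88, 836, 20]);
translate([1444, 398, 304]) cube([88, 836, 20]);
translate([1664, 398, 304]) cube([88, 836, 20]);
translate([1884, 398, 304]) cube([88, 836, 20]);
translate([2104, 398, 304]) cube([88, 836, 20]);


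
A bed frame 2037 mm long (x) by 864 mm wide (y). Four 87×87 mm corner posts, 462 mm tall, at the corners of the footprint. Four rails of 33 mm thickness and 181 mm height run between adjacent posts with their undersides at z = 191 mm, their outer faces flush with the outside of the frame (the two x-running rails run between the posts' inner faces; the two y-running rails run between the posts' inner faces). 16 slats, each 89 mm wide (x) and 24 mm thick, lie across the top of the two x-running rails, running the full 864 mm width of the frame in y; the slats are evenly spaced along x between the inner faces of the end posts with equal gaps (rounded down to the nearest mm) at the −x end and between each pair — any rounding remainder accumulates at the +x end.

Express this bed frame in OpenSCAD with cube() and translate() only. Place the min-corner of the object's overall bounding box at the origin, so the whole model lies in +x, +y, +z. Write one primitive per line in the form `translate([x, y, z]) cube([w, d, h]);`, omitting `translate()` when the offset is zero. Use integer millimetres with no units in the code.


cube([87, 87, 462]);
translate([0, 777, 0]) cube([87, 87, 462]);
translate([1950, 0, 0]) cube([87, 87, 462]);
translate([1950, 777, 0]) cube([87, 87, 462]);
translate([87, 0, 191]) cube([1863, 33, 181]);
translate([87, 831, 191]) cube([1863, 33, 181]);
translate([0, 87, 191]) cube([33, 690, 181]);
translate([2004, 87, 191]) cube([33, 690, 181]);
translate([112, 0, 372]) cube([89, 864, 24]);
translate([226, 0, 372]) cube([89, 864, 24]);
translate([340, 0, 372]) cube([89, 864, 24]);
translate([454, 0, 372]) cube([89, 864, 24]);
translate([568, 0, 372]) cube([89, 864, 24]);
translate([682, 0, 372]) cube([89, 864, 24]);
translate([796, 0, 372]) cube([89, 864, 24]);
translate([910, 0, 372]) cube([89, 864, 24]);
translate([1024, 0, 372]) cube([89, 864, 24]);
translate([1138, 0, 372]) cube([89, 864, 24]);
translate([1252, 0, 372]) cube([89, 864, 24]);
translate([1366, 0, 372]) cube([89, 864, 24]);
translate([1480, 0, 372]) cube([89, 864, 24]);
translate([1594, 0, 372]) cube([89, 864, 24]);
translate([1708, 0, 372]) cube([89, 864, 24]);
translate([1822, 0, 372]) cube([89, 864, 24]);


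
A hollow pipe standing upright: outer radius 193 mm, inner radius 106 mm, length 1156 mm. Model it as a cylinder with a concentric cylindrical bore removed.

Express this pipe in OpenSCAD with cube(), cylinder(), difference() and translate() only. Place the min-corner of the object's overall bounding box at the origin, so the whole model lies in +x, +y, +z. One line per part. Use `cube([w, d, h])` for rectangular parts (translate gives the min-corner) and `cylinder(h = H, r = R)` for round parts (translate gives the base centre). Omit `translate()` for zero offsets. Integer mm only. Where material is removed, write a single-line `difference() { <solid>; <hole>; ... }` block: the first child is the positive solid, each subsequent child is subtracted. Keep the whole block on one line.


difference() { translate([193, 193, 0]) cylinder(h = 1156, r = 193); translate([193, 193, 0]) cylinder(h = 1156, r = 106); }


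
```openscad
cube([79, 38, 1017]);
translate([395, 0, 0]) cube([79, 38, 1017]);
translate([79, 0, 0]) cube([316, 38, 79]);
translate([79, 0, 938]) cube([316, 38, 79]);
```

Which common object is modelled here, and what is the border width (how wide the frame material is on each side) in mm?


A picture frame. The border width is 79 mm.

Four thin pieces enclosing a rectangular opening — a picture frame. The two full-height stiles are 1017 mm tall; the top rail sits at z = 938 and is 79 mm tall, so the border above the opening is 1017 − 938 = 79 mm, matching the stile x-width.


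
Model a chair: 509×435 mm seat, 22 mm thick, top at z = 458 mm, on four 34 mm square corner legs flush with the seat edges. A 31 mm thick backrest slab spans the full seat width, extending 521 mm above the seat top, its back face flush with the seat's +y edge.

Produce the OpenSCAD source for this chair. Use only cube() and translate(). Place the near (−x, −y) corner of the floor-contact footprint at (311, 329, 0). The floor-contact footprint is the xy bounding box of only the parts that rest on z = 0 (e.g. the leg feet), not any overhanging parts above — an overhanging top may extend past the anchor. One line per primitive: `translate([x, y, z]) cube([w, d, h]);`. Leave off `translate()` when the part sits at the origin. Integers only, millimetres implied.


translate([311, 329, 436]) cube([509, 435, 22]);
translate([311, 329, 0]) cube([34, 34, 436]);
translate([786, 329, 0]) cube([34, 34, 436]);
translate([311, 730, 0]) cube([34, 34, 436]);
translate([786, 730, 0]) cube([34, 34, 436]);
translate([311, 733, 458]) cube([509, 31, 521]);


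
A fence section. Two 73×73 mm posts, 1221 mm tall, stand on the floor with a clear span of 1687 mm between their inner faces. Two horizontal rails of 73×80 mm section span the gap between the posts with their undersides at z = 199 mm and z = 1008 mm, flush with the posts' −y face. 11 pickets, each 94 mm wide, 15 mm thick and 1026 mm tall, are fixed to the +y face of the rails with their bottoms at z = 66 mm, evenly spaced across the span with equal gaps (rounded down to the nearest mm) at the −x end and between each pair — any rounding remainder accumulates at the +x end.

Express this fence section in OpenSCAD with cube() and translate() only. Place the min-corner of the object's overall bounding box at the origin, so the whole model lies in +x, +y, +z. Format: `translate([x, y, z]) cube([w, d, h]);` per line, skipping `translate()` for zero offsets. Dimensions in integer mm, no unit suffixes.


cube([73, 73, 1221]);
translate([1760, 0, 0]) cube([73, 73, 1221]);
translate([73, 0, 199]) cube([1687, 73, 80]);
translate([73, 0, 1008]) cube([1687, 73, 80]);
translate([127, 73, 66]) cube([94, 15, 1026]);
translate([275, 73, 66]) cube([94, 15, 1026]);
translate([423, 73, 66]) cube([94, 15, 1026]);
translate([571, 73, 66]) cube([94, 15, 1026]);
translate([719, 73, 66]) cube([94, 15, 1026]);
translate([867, 73, 66]) cube([94, 15, 1026]);
translate([1015, 73, 66]) cube([94, 15, 1026]);
translate([1163, 73, 66]) cube([94, 15, 1026]);
translate([1311, 73, 66]) cube([94, 15, 1026]);
translate([1459, 73, 66]) cube([94, 15, 1026]);
translate([1607, 73, 66]) cube([94, 15, 1026]);


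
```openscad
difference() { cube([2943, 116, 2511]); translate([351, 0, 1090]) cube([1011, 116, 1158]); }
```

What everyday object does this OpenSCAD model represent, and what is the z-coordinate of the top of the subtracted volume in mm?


A wall with a window opening. The window head height is 2248 mm.

A wall with a rectangular opening subtracted — a window. Sill at z = 1090, opening 1158 mm tall, so the head is at 1090 + 1158 = 2248 mm.


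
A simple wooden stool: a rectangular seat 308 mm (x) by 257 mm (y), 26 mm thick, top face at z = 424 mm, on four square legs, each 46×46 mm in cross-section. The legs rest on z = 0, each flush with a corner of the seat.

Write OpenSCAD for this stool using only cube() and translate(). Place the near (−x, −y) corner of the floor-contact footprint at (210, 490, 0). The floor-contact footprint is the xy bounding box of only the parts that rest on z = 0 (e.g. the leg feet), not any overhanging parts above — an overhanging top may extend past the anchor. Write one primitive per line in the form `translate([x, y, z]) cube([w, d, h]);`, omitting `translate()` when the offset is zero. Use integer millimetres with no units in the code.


translate([210, 490, 398]) cube([308, 257, 26]);
translate([210, 490, 0]) cube([46, 46, 398]);
translate([472, 490, 0]) cube([46, 46, 398]);
translate([210, 701, 0]) cube([46, 46, 398]);
translate([472, 701, 0]) cube([46, 46, 398]);


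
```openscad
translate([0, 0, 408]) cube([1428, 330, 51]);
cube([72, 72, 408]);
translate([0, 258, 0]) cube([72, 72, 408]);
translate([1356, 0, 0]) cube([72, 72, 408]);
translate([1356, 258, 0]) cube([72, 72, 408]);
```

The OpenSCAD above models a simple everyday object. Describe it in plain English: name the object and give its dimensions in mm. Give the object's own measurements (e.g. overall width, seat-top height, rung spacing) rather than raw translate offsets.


A bench: a 1428×330 mm seat slab, 51 mm thick, top at z = 459 mm, on four 72×72 mm square legs flush with the seat corners and standing on z = 0.


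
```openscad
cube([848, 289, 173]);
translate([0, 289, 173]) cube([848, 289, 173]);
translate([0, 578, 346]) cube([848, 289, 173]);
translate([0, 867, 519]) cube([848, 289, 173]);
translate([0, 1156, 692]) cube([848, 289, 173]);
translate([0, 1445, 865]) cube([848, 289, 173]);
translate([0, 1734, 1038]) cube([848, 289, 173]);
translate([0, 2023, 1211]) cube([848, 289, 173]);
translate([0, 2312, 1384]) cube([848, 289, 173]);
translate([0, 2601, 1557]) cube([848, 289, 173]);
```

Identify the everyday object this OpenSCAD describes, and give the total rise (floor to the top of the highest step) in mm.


A staircase. The total rise is 1730 mm.

10 identical blocks, each offset up and back from the previous — a staircase. Each step is 173 mm tall and there are 10 of them, so the total rise is 10 × 173 = 1730 mm.


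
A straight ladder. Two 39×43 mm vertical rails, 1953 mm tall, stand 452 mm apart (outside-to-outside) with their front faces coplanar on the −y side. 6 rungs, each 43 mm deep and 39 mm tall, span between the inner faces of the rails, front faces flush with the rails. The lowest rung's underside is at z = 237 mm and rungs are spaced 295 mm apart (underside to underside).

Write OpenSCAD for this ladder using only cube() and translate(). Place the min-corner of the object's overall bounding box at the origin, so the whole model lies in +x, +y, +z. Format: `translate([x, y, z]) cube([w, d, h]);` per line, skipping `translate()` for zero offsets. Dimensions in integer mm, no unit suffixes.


// rung span = 452 - 2*39 = 374
// rung[k] z = 237 + k*295
cube([39, 43, 1953]);
translate([413, 0, 0]) cube([39, 43, 1953]);
translate([39, 0, 237]) cube([374, 43, 39]);
translate([39, 0, 532]) cube([374, 43, 39]);
translate([39, 0, 827]) cube([374, 43, 39]);
translate([39, 0, 1122]) cube([374, 43, 39]);
translate([39, 0, 1417]) cube([374, 43, 39]);
translate([39, 0, 1712]) cube([374, 43, 39]);


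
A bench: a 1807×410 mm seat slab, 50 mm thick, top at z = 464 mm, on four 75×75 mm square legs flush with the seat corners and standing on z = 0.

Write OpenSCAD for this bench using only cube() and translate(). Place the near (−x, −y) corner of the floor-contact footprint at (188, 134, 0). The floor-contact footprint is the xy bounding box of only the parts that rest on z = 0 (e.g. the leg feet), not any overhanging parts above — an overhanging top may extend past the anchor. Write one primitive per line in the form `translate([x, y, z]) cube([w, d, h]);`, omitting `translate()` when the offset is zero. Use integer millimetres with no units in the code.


// leg_h = 464 − 50 = 414
translate([188, 134, 414]) cube([1807, 410, 50]);
translate([188, 134, 0]) cube([75, 75, 414]);
translate([188, 469, 0]) cube([75, 75, 414]);
translate([1920, 134, 0]) cube([75, 75, 414]);
translate([1920, 469, 0]) cube([75, 75, 414]);


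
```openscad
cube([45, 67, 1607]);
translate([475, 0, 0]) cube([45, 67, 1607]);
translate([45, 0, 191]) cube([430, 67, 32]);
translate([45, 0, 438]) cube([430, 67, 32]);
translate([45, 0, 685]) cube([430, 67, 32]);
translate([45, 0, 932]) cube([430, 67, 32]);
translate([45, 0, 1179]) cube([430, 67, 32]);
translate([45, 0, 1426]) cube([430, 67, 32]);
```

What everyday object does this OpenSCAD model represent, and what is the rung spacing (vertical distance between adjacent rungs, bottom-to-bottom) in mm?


A ladder. The rung spacing is 247 mm.

Two tall 45×67 posts with 6 short bars between them — a ladder. Adjacent rungs sit at z = 191 and z = 438, so the spacing is 438 − 191 = 247 mm.


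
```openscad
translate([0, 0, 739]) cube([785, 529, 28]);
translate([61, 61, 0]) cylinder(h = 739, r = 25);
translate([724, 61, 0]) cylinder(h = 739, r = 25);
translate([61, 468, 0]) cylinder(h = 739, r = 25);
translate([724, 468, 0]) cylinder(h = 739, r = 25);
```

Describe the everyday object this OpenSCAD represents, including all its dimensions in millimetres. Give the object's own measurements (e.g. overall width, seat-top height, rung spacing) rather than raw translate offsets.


A table: top 785 mm (x) × 529 mm (y), 28 mm thick, upper face at z = 767 mm, on four round legs of 50 mm diameter, each leg's bounding box inset 36 mm from the nearest pair of top edges from z = 0 to the bottom of the top.


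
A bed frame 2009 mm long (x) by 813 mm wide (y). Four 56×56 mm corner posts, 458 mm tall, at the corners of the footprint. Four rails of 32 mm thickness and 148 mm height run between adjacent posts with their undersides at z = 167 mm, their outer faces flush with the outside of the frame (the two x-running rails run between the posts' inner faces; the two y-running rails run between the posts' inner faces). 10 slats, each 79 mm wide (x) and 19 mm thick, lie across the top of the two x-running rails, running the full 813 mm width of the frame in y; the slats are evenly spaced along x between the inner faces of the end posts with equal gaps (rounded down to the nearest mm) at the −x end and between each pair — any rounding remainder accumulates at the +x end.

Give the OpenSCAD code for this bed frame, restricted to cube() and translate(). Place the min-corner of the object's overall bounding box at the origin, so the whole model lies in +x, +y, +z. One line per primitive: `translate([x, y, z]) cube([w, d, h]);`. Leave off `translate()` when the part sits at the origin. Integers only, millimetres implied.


cube([56, 56, 458]);
translate([0, 757, 0]) cube([56, 56, 458]);
translate([1953, 0, 0]) cube([56, 56, 458]);
translate([1953, 757, 0]) cube([56, 56, 458]);
translate([56, 0, 167]) cube([1897, 32, 148]);
translate([56, 781, 167]) cube([1897, 32, 148]);
translate([0, 56, 167]) cube([32, 701, 148]);
translate([1977, 56, 167]) cube([32, 701, 148]);
translate([156, 0, 315]) cube([79, 813, 19]);
translate([335, 0, 315]) cube([79, 813, 19]);
translate([514, 0, 315]) cube([79, 813, 19]);
translate([693, 0, 315]) cube([79, 813, 19]);
translate([872, 0, 315]) cube([79, 813, 19]);
translate([1051, 0, 315]) cube([79, 813, 19]);
translate([1230, 0, 315]) cube([79, 813, 19]);
translate([1409, 0, 315]) cube([79, 813, 19]);
translate([1588, 0, 315]) cube([79, 813, 19]);
translate([1767, 0, 315]) cube([79, 813, 19]);


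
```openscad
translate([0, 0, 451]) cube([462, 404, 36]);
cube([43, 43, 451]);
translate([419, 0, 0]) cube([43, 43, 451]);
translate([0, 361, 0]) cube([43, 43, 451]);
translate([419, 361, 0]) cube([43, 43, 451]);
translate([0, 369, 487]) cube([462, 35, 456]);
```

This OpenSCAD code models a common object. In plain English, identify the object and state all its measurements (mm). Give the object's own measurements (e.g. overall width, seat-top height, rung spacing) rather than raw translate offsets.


A chair. The seat is a 462×404×36 mm slab with its top at z = 487 mm, on four 43×43 mm corner legs (flush with the seat edges, standing on z = 0). A flat backrest 35 mm thick, 456 mm tall, spans the full seat width and rises from the seat top along its +y edge, rear face flush with the rear of the seat.


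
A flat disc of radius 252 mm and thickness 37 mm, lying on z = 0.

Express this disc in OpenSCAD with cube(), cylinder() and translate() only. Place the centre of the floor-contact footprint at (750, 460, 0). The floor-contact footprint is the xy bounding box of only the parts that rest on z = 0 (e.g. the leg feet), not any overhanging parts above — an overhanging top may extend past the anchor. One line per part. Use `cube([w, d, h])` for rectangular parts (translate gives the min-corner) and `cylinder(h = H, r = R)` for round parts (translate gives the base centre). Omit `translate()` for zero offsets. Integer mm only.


translate([750, 460, 0]) cylinder(h = 37, r = 252);


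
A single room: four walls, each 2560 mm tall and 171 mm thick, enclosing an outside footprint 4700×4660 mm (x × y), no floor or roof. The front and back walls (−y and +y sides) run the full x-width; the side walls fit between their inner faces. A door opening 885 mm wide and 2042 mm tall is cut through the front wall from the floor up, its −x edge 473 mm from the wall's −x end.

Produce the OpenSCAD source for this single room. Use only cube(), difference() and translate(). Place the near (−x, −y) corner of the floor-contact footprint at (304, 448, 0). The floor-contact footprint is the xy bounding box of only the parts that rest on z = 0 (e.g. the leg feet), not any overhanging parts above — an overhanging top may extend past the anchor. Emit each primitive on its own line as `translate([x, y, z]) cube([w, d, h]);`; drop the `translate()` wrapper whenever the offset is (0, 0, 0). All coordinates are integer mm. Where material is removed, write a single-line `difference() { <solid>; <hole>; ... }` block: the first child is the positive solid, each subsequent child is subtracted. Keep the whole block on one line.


difference() { translate([304, 448, 0]) cube([4700, 171, 2560]); translate([777, 448, 0]) cube([885, 171, 2042]); }
translate([304, 4937, 0]) cube([4700, 171, 2560]);
translate([304, 619, 0]) cube([171, 4318, 2560]);
translate([4833, 619, 0]) cube([171, 4318, 2560]);


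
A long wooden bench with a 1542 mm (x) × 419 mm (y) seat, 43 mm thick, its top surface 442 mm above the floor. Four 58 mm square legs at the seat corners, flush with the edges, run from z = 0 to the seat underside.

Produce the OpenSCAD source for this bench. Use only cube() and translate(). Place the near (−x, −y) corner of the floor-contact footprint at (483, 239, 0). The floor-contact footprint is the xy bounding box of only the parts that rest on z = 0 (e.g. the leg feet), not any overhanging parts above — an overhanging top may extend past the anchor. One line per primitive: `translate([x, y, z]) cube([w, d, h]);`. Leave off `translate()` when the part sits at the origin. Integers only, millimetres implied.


translate([483, 239, 399]) cube([1542, 419, 43]);
translate([483, 239, 0]) cube([58, 58, 399]);
translate([483, 600, 0]) cube([58, 58, 399]);
translate([1967, 239, 0]) cube([58, 58, 399]);
translate([1967, 600, 0]) cube([58, 58, 399]);


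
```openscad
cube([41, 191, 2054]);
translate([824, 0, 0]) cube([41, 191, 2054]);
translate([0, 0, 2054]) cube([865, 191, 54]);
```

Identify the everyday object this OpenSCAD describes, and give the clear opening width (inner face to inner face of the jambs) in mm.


A door frame. The clear opening width is 783 mm.

Two 2054 mm tall posts with a header on top — a door frame. The left jamb is 41 mm wide at x = 0; the right jamb starts at x = 824. The clear opening is 824 − 41 = 783 mm.


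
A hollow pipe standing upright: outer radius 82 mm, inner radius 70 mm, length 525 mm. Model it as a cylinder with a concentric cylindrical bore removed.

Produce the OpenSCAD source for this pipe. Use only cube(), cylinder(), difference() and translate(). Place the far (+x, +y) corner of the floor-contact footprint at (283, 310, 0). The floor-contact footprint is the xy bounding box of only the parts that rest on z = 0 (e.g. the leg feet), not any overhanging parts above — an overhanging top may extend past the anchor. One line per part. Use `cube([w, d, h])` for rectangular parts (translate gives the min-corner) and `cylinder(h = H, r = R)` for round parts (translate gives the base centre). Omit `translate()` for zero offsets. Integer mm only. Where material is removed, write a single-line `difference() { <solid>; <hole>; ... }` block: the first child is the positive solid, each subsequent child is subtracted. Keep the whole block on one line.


difference() { translate([201, 228, 0]) cylinder(h = 525, r = 82); translate([201, 228, 0]) cylinder(h = 525, r = 70); }


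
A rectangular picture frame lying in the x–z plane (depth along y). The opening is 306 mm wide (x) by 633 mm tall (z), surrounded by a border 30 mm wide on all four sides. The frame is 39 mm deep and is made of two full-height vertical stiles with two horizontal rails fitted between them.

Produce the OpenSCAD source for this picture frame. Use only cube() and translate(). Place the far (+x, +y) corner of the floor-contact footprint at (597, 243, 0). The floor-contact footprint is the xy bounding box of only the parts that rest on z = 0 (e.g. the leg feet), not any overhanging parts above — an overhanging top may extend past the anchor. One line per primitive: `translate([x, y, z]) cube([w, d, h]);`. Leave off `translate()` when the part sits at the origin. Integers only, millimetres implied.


translate([231, 204, 0]) cube([30, 39, 693]);
translate([567, 204, 0]) cube([30, 39, 693]);
translate([261, 204, 0]) cube([306, 39, 30]);
translate([261, 204, 663]) cube([306, 39, 30]);


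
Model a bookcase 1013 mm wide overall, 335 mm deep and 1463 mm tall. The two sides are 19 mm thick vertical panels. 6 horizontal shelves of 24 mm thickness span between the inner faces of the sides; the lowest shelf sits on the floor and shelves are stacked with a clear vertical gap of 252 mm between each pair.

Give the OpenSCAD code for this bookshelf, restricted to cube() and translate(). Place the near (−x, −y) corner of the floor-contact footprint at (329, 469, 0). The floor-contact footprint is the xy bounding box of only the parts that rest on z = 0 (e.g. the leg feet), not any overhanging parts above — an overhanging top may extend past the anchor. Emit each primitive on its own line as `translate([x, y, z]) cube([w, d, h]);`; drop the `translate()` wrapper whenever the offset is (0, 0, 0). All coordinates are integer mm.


translate([329, 469, 0]) cube([19, 335, 1463]);
translate([1323, 469, 0]) cube([19, 335, 1463]);
translate([348, 469, 0]) cube([975, 335, 24]);
translate([348, 469, 276]) cube([975, 335, 24]);
translate([348, 469, 552]) cube([975, 335, 24]);
translate([348, 469, 828]) cube([975, 335, 24]);
translate([348, 469, 1104]) cube([975, 335, 24]);
translate([348, 469, 1380]) cube([975, 335, 24]);


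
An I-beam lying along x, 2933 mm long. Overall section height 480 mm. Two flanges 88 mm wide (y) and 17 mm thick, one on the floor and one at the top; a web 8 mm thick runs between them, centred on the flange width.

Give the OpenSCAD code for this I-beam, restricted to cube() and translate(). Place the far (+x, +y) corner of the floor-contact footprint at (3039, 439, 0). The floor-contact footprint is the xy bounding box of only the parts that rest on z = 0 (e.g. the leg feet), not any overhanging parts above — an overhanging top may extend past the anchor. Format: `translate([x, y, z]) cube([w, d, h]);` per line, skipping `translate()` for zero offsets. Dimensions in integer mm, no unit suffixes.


translate([106, 351, 0]) cube([2933, 88, 17]);
translate([106, 391, 17]) cube([2933, 8, 446]);
translate([106, 351, 463]) cube([2933, 88, 17]);


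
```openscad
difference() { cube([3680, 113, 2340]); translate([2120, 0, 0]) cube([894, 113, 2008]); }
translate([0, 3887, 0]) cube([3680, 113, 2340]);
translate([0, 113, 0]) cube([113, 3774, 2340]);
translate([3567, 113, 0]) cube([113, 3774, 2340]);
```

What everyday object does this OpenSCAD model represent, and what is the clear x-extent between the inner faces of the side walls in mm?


A single room. The interior width is 3454 mm.

Four walls enclosing a rectangle with a door in the front wall — a room. Outside width 3680 minus two 113 mm walls gives 3454 mm.


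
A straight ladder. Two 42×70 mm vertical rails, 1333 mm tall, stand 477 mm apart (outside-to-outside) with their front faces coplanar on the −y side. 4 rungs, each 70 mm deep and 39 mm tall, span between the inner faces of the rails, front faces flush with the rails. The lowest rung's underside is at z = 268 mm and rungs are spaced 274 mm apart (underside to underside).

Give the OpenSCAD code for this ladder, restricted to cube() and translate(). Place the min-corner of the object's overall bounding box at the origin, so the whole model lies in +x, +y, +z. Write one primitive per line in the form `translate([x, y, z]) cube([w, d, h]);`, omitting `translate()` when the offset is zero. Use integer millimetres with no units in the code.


// rung span = 477 - 2*42 = 393
// rung[k] z = 268 + k*274
cube([42, 70, 1333]);
translate([435, 0, 0]) cube([42, 70, 1333]);
translate([42, 0, 268]) cube([393, 70, 39]);
translate([42, 0, 542]) cube([393, 70, 39]);
translate([42, 0, 816]) cube([393, 70, 39]);
translate([42, 0, 1090]) cube([393, 70, 39]);


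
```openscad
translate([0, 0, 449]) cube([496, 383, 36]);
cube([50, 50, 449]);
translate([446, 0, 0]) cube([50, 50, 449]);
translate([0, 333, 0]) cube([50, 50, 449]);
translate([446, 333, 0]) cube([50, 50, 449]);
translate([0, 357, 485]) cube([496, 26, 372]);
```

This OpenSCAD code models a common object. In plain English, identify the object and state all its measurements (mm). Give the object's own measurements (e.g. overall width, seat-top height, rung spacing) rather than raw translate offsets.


A chair. The seat is a 496×383×36 mm slab with its top at z = 485 mm, on four 50×50 mm corner legs (flush with the seat edges, standing on z = 0). A flat backrest 26 mm thick, 372 mm tall, spans the full seat width and rises from the seat top along its +y edge, rear face flush with the rear of the seat.


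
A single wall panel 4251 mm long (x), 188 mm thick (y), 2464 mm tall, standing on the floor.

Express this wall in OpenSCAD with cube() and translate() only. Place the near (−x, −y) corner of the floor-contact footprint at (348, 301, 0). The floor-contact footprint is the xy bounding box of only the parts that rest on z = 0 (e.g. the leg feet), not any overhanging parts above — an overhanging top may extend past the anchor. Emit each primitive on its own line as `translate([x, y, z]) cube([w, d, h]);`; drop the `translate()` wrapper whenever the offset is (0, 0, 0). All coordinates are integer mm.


translate([348, 301, 0]) cube([4251, 188, 2464]);


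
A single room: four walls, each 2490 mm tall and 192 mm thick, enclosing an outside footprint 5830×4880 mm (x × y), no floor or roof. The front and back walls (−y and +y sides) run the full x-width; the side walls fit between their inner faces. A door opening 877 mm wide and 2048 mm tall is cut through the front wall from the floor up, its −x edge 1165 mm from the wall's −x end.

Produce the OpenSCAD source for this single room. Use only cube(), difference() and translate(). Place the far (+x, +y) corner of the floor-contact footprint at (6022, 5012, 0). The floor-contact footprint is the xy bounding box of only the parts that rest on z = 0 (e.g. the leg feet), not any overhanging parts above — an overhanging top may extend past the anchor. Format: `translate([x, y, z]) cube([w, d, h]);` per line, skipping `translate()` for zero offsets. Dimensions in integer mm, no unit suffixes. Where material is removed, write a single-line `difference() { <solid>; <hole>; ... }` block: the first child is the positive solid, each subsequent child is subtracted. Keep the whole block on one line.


difference() { translate([192, 132, 0]) cube([5830, 192, 2490]); translate([1357, 132, 0]) cube([877, 192, 2048]); }
translate([192, 4820, 0]) cube([5830, 192, 2490]);
translate([192, 324, 0]) cube([192, 4496, 2490]);
translate([5830, 324, 0]) cube([192, 4496, 2490]);


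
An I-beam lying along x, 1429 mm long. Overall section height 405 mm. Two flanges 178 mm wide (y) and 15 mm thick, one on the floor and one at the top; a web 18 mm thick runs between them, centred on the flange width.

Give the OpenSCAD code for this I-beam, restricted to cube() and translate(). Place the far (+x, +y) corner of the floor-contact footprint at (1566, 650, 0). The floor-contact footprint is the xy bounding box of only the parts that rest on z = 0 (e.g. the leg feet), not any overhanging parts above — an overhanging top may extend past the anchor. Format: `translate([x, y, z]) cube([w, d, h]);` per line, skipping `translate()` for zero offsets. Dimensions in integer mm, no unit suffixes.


translate([137, 472, 0]) cube([1429, 178, 15]);
translate([137, 552, 15]) cube([1429, 18, 375]);
translate([137, 472, 390]) cube([1429, 178, 15]);


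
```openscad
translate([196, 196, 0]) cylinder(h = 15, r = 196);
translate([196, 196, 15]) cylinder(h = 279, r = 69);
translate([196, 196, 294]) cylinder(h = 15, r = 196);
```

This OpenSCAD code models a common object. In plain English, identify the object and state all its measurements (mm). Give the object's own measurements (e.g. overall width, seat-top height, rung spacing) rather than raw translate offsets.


A spool: two coaxial disc flanges of radius 196 mm and thickness 15 mm, joined by a core cylinder of radius 69 mm and height 279 mm. The lower flange rests on z = 0 and the three cylinders share a vertical axis.


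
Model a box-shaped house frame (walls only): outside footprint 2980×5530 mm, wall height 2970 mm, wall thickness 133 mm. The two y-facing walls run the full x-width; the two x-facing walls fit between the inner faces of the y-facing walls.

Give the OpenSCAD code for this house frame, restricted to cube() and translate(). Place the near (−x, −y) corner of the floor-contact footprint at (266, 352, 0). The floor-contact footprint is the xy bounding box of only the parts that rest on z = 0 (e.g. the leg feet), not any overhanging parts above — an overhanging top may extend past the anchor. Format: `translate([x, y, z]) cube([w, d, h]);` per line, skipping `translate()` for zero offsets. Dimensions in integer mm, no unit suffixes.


translate([266, 352, 0]) cube([2980, 133, 2970]);
translate([266, 5749, 0]) cube([2980, 133, 2970]);
translate([266, 485, 0]) cube([133, 5264, 2970]);
translate([3113, 485, 0]) cube([133, 5264, 2970]);


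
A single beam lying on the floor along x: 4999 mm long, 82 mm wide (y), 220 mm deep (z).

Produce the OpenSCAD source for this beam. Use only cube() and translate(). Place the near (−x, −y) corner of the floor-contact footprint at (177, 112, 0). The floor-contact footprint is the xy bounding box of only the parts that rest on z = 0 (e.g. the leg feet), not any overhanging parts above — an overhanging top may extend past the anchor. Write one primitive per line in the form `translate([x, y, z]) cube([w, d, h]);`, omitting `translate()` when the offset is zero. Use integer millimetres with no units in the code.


translate([177, 112, 0]) cube([4999, 82, 220]);


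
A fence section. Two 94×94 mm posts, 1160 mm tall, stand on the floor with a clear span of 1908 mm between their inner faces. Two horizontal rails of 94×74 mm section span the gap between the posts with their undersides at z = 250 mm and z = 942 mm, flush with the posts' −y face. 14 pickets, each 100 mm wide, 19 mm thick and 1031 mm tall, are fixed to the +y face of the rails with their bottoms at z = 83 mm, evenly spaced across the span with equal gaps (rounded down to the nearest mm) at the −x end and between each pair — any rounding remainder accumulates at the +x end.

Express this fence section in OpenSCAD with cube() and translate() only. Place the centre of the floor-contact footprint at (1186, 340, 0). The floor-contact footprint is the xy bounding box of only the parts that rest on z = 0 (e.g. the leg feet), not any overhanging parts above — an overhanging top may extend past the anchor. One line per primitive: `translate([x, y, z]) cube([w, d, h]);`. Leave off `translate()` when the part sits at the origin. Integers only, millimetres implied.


translate([138, 293, 0]) cube([94, 94, 1160]);
translate([2140, 293, 0]) cube([94, 94, 1160]);
translate([232, 293, 250]) cube([1908, 94, 74]);
translate([232, 293, 942]) cube([1908, 94, 74]);
translate([265, 387, 83]) cube([100, 19, 1031]);
translate([398, 387, 83]) cube([100, 19, 1031]);
translate([531, 387, 83]) cube([100, 19, 1031]);
translate([664, 387, 83]) cube([100, 19, 1031]);
translate([797, 387, 83]) cube([100, 19, 1031]);
translate([930, 387, 83]) cube([100, 19, 1031]);
translate([1063, 387, 83]) cube([100, 19, 1031]);
translate([1196, 387, 83]) cube([100, 19, 1031]);
translate([1329, 387, 83]) cube([100, 19, 1031]);
translate([1462, 387, 83]) cube([100, 19, 1031]);
translate([1595, 387, 83]) cube([100, 19, 1031]);
translate([1728, 387, 83]) cube([100, 19, 1031]);
translate([1861, 387, 83]) cube([100, 19, 1031]);
translate([1994, 387, 83]) cube([100, 19, 1031]);


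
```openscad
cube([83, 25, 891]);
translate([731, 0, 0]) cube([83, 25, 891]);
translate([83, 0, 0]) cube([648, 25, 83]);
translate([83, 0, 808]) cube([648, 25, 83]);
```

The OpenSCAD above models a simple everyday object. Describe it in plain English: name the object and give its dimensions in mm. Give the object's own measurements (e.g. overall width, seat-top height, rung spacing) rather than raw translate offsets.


A rectangular picture frame lying in the x–z plane (depth along y). The opening is 648 mm wide (x) by 725 mm tall (z), surrounded by a border 83 mm wide on all four sides. The frame is 25 mm deep and is made of two full-height vertical stiles with two horizontal rails fitted between them.


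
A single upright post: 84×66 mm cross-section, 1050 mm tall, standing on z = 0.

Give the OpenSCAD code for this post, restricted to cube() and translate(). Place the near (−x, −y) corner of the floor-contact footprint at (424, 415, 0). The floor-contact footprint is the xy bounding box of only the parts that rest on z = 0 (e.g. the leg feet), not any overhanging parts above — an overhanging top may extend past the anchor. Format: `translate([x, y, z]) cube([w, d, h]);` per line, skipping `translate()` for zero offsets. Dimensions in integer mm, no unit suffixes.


translate([424, 415, 0]) cube([84, 66, 1050]);


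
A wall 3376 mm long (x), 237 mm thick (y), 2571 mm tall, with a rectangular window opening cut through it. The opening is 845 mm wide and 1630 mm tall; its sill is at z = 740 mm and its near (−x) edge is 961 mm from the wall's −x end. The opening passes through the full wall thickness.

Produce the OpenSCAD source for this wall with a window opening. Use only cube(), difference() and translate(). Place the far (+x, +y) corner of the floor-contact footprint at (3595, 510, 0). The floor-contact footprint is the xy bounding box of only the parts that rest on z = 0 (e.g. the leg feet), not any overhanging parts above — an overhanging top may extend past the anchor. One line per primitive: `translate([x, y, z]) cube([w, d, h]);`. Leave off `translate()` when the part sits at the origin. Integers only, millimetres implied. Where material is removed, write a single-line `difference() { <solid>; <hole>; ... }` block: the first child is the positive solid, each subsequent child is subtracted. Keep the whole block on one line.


difference() { translate([219, 273, 0]) cube([3376, 237, 2571]); translate([1180, 273, 740]) cube([845, 237, 1630]); }


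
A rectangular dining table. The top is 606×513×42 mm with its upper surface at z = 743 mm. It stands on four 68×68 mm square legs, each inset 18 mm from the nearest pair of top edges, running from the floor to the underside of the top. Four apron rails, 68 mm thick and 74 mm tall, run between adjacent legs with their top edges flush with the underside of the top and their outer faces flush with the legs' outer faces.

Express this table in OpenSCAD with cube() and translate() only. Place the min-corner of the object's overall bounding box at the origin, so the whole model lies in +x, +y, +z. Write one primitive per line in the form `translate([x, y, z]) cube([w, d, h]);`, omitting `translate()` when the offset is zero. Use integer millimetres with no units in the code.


translate([0, 0, 701]) cube([606, 513, 42]);
translate([18, 18, 0]) cube([68, 68, 701]);
translate([520, 18, 0]) cube([68, 68, 701]);
translate([18, 427, 0]) cube([68, 68, 701]);
translate([520, 427, 0]) cube([68, 68, 701]);
translate([86, 18, 627]) cube([434, 68, 74]);
translate([86, 427, 627]) cube([434, 68, 74]);
translate([18, 86, 627]) cube([68, 341, 74]);
translate([520, 86, 627]) cube([68, 341, 74]);


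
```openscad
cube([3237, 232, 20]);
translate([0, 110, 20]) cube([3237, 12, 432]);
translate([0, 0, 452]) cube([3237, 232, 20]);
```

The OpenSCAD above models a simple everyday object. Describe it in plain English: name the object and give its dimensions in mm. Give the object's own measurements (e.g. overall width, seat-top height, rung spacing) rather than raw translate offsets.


An I-beam lying along x, 3237 mm long. Overall section height 472 mm. Two flanges 232 mm wide (y) and 20 mm thick, one on the floor and one at the top; a web 12 mm thick runs between them, centred on the flange width.


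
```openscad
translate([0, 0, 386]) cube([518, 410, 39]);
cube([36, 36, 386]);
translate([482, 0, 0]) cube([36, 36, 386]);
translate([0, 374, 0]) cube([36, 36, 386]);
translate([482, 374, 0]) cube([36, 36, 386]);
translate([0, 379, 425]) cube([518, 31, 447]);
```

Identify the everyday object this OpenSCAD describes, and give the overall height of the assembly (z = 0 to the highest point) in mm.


A chair. The overall height is 872 mm.

A slab on four corner posts with a tall panel at the back — a chair. The seat slab sits at z = 386 with thickness 39, and the 447 mm backrest starts at the seat top, so the overall height is 386 + 39 + 447 = 872 mm.


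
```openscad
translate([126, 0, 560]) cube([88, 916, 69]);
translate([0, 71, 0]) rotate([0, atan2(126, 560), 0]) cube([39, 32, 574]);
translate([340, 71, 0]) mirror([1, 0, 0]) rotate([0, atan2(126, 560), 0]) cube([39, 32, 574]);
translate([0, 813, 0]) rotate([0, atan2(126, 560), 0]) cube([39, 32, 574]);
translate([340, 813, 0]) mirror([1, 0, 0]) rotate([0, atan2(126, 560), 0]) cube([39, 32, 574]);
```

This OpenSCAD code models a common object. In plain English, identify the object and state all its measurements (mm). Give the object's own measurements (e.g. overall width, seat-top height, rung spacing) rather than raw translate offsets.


A sawhorse. A 88×916×69 mm beam (x, y, z) sits on two A-frame leg pairs. Each pair is two raked legs of 39×32 mm section (32 mm along y) splaying symmetrically in x. Each leg rises 560 mm vertically over 126 mm of horizontal reach and is 574 mm long along its own axis. Every leg's outer bottom edge rests on the floor and its outer top edge meets a bottom edge of the beam — the left legs (tilting toward +x) meet the beam's −x bottom edge, the right legs (their mirror images, tilting toward −x) meet its +x bottom edge — so the leg tops tuck under the beam, the beam's underside is 560 mm above the floor, and the feet are 340 mm apart outside-to-outside with the beam centred between them. The two leg pairs are set in 71 mm from either end of the beam.
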